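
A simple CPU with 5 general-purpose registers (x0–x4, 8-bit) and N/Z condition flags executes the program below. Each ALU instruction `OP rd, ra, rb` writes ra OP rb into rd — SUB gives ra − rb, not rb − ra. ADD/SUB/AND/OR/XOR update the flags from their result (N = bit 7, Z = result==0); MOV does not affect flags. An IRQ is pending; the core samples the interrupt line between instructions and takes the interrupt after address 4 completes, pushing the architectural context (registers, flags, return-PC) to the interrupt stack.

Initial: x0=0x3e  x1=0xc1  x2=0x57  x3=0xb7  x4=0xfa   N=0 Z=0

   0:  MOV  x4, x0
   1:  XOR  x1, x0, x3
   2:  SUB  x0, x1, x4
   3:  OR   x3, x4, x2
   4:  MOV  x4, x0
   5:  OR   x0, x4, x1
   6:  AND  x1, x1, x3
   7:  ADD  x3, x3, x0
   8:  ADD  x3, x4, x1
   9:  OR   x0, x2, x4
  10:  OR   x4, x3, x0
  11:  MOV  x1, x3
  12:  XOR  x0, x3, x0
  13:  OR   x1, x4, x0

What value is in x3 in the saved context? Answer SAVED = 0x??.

after  0: x0=0x3e x1=0xc1 x2=0x57 x3=0xb7 x4=0x3e  N=0 Z=0
after  1: x0=0x3e x1=0x89 x2=0x57 x3=0xb7 x4=0x3e  N=1 Z=0
after  2: x0=0x4b x1=0x89 x2=0x57 x3=0xb7 x4=0x3e  N=0 Z=0
after  3: x0=0x4b x1=0x89 x2=0x57 x3=0x7f x4=0x3e  N=0 Z=0
after  4: x0=0x4b x1=0x89 x2=0x57 x3=0x7f x4=0x4b  N=0 Z=0
-- IRQ taken; context saved, return-PC = 5 --

SAVED = 0x7f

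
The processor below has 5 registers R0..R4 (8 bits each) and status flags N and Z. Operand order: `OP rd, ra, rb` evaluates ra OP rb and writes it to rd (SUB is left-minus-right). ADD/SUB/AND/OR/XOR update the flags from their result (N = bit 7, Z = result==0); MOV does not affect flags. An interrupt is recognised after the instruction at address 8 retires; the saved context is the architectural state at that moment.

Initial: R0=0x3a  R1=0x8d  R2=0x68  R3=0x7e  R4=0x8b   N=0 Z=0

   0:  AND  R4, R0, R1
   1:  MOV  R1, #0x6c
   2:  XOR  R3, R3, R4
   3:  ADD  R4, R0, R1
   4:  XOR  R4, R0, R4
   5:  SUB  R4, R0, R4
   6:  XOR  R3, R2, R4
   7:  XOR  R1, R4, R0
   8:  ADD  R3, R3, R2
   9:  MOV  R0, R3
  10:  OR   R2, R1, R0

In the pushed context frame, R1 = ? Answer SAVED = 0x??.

after  0: R0=0x3a R1=0x8d R2=0x68 R3=0x7e R4=0x08  N=0 Z=0
after  1: R0=0x3a R1=0x6c R2=0x68 R3=0x7e R4=0x08  N=0 Z=0
after  2: R0=0x3a R1=0x6c R2=0x68 R3=0x76 R4=0x08  N=0 Z=0
after  3: R0=0x3a R1=0x6c R2=0x68 R3=0x76 R4=0xa6  N=1 Z=0
after  4: R0=0x3a R1=0x6c R2=0x68 R3=0x76 R4=0x9c  N=1 Z=0
after  5: R0=0x3a R1=0x6c R2=0x68 R3=0x76 R4=0x9e  N=1 Z=0
after  6: R0=0x3a R1=0x6c R2=0x68 R3=0xf6 R4=0x9e  N=1 Z=0
after  7: R0=0x3a R1=0xa4 R2=0x68 R3=0xf6 R4=0x9e  N=1 Z=0
after  8: R0=0x3a R1=0xa4 R2=0x68 R3=0x5e R4=0x9e  N=0 Z=0
-- IRQ taken; context saved, return-PC = 9 --

SAVED = 0xa4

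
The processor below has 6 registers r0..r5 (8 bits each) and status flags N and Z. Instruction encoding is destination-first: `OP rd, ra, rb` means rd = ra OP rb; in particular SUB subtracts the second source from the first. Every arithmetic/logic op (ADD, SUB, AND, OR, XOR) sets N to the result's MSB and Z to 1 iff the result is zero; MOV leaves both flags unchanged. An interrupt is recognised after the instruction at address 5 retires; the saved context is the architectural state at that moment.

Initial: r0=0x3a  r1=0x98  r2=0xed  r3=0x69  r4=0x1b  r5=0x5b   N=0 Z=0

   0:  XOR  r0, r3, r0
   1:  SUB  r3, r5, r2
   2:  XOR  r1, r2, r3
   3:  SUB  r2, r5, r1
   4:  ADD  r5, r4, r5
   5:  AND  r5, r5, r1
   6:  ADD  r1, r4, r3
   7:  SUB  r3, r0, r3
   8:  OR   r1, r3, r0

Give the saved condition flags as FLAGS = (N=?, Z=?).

after  0: r0=0x53 r1=0x98 r2=0xed r3=0x69 r4=0x1b r5=0x5b  N=0 Z=0
after  1: r0=0x53 r1=0x98 r2=0xed r3=0x6e r4=0x1b r5=0x5b  N=0 Z=0
after  2: r0=0x53 r1=0x83 r2=0xed r3=0x6e r4=0x1b r5=0x5b  N=1 Z=0
after  3: r0=0x53 r1=0x83 r2=0xd8 r3=0x6e r4=0x1b r5=0x5b  N=1 Z=0
after  4: r0=0x53 r1=0x83 r2=0xd8 r3=0x6e r4=0x1b r5=0x76  N=0 Z=0
after  5: r0=0x53 r1=0x83 r2=0xd8 r3=0x6e r4=0x1b r5=0x02  N=0 Z=0
-- IRQ taken; context saved, return-PC = 6 --

FLAGS = (N=0, Z=0)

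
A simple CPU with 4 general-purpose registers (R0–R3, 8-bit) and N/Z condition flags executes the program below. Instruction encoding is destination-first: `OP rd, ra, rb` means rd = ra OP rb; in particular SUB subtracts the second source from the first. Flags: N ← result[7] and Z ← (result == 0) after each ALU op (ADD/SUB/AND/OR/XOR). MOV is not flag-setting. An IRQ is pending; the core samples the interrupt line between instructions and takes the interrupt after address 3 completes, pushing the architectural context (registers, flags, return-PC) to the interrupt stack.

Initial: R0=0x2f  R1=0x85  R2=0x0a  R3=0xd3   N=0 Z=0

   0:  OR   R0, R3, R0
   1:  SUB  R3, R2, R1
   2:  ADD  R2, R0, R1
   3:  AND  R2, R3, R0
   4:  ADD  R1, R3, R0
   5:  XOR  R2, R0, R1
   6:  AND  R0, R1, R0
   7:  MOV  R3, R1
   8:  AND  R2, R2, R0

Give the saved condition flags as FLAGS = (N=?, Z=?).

FLAGS = (N=1, Z=0)

after  0: R0=0xff R1=0x85 R2=0x0a R3=0xd3  N=1 Z=0
after  1: R0=0xff R1=0x85 R2=0x0a R3=0x85  N=1 Z=0
after  2: R0=0xff R1=0x85 R2=0x84 R3=0x85  N=1 Z=0
after  3: R0=0xff R1=0x85 R2=0x85 R3=0x85  N=1 Z=0
-- IRQ taken; context saved, return-PC = 4 --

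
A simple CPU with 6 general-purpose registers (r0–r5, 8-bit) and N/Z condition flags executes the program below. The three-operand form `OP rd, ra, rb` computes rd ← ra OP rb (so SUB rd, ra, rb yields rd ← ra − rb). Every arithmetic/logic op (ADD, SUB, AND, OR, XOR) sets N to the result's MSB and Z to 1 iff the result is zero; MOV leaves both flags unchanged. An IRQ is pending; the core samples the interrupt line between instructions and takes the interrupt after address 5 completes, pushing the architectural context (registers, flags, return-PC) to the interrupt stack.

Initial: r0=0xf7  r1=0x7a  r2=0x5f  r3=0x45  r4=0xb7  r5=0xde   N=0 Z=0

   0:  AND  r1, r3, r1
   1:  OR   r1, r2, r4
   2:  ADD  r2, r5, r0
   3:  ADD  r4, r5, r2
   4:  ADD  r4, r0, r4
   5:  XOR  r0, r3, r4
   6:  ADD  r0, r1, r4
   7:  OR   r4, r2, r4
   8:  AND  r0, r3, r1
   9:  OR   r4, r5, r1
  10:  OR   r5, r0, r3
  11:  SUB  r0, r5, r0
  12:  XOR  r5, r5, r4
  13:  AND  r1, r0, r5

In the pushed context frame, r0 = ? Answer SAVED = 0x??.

after  0: r0=0xf7 r1=0x40 r2=0x5f r3=0x45 r4=0xb7 r5=0xde  N=0 Z=0
after  1: r0=0xf7 r1=0xff r2=0x5f r3=0x45 r4=0xb7 r5=0xde  N=1 Z=0
after  2: r0=0xf7 r1=0xff r2=0xd5 r3=0x45 r4=0xb7 r5=0xde  N=1 Z=0
after  3: r0=0xf7 r1=0xff r2=0xd5 r3=0x45 r4=0xb3 r5=0xde  N=1 Z=0
after  4: r0=0xf7 r1=0xff r2=0xd5 r3=0x45 r4=0xaa r5=0xde  N=1 Z=0
after  5: r0=0xef r1=0xff r2=0xd5 r3=0x45 r4=0xaa r5=0xde  N=1 Z=0
-- IRQ taken; context saved, return-PC = 6 --

SAVED = 0xef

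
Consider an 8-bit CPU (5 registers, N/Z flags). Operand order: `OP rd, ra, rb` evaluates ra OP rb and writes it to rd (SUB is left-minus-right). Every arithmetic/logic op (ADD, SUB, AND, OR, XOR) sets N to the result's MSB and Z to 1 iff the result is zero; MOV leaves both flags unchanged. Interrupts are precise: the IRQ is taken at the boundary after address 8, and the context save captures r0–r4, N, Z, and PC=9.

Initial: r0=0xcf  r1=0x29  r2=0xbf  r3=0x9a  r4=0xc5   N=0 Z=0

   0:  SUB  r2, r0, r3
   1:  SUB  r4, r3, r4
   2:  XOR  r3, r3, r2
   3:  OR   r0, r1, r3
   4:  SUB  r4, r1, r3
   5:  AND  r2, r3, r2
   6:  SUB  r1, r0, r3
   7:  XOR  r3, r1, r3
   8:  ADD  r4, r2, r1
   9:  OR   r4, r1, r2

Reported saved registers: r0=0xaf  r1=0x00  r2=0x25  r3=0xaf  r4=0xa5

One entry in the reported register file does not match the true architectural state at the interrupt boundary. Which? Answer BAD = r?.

after  0: r0=0xcf r1=0x29 r2=0x35 r3=0x9a r4=0xc5  N=0 Z=0
after  1: r0=0xcf r1=0x29 r2=0x35 r3=0x9a r4=0xd5  N=1 Z=0
after  2: r0=0xcf r1=0x29 r2=0x35 r3=0xaf r4=0xd5  N=1 Z=0
after  3: r0=0xaf r1=0x29 r2=0x35 r3=0xaf r4=0xd5  N=1 Z=0
after  4: r0=0xaf r1=0x29 r2=0x35 r3=0xaf r4=0x7a  N=0 Z=0
after  5: r0=0xaf r1=0x29 r2=0x25 r3=0xaf r4=0x7a  N=0 Z=0
after  6: r0=0xaf r1=0x00 r2=0x25 r3=0xaf r4=0x7a  N=0 Z=1
after  7: r0=0xaf r1=0x00 r2=0x25 r3=0xaf r4=0x7a  N=1 Z=0
after  8: r0=0xaf r1=0x00 r2=0x25 r3=0xaf r4=0x25  N=0 Z=0
-- IRQ taken; context saved, return-PC = 9 --
mismatch: r4: reported 0xa5 vs actual 0x25

BAD = r4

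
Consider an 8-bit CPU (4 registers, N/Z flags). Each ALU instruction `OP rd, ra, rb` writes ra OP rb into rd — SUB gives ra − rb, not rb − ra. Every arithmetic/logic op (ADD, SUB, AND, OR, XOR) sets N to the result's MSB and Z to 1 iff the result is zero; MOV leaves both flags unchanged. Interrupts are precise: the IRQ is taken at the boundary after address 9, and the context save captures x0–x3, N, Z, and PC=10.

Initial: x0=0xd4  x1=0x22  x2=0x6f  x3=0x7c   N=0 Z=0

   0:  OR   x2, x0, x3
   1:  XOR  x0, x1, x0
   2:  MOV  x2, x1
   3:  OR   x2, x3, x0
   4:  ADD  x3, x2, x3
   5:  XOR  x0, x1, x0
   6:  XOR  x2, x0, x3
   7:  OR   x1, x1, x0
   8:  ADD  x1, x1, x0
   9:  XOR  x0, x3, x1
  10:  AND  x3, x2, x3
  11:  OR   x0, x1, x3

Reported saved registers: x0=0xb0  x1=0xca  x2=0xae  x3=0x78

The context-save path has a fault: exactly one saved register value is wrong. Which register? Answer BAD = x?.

after  0: x0=0xd4 x1=0x22 x2=0xfc x3=0x7c  N=1 Z=0
after  1: x0=0xf6 x1=0x22 x2=0xfc x3=0x7c  N=1 Z=0
after  2: x0=0xf6 x1=0x22 x2=0x22 x3=0x7c  N=1 Z=0
after  3: x0=0xf6 x1=0x22 x2=0xfe x3=0x7c  N=1 Z=0
after  4: x0=0xf6 x1=0x22 x2=0xfe x3=0x7a  N=0 Z=0
after  5: x0=0xd4 x1=0x22 x2=0xfe x3=0x7a  N=1 Z=0
after  6: x0=0xd4 x1=0x22 x2=0xae x3=0x7a  N=1 Z=0
after  7: x0=0xd4 x1=0xf6 x2=0xae x3=0x7a  N=1 Z=0
after  8: x0=0xd4 x1=0xca x2=0xae x3=0x7a  N=1 Z=0
after  9: x0=0xb0 x1=0xca x2=0xae x3=0x7a  N=1 Z=0
-- IRQ taken; context saved, return-PC = 10 --
mismatch: x3: reported 0x78 vs actual 0x7a

BAD = x3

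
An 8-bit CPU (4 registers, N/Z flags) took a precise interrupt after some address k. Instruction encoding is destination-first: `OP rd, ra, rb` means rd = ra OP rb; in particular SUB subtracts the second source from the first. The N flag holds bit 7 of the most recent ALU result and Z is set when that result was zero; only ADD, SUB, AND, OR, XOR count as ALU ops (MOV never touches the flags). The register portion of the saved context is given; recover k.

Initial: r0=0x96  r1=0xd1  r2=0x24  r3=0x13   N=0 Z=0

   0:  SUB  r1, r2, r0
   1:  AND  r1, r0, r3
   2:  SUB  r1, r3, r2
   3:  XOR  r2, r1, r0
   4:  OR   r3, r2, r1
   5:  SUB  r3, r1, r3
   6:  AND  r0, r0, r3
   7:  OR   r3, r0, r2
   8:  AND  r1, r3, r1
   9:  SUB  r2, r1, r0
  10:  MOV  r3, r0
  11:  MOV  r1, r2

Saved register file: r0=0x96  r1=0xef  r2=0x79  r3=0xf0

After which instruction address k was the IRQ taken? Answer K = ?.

after  0: r0=0x96 r1=0x8e r2=0x24 r3=0x13  N=1 Z=0
after  1: r0=0x96 r1=0x12 r2=0x24 r3=0x13  N=0 Z=0
after  2: r0=0x96 r1=0xef r2=0x24 r3=0x13  N=1 Z=0
after  3: r0=0x96 r1=0xef r2=0x79 r3=0x13  N=0 Z=0
after  4: r0=0x96 r1=0xef r2=0x79 r3=0xff  N=1 Z=0
after  5: r0=0x96 r1=0xef r2=0x79 r3=0xf0  N=1 Z=0
-- IRQ taken; context saved, return-PC = 6 --

K = 5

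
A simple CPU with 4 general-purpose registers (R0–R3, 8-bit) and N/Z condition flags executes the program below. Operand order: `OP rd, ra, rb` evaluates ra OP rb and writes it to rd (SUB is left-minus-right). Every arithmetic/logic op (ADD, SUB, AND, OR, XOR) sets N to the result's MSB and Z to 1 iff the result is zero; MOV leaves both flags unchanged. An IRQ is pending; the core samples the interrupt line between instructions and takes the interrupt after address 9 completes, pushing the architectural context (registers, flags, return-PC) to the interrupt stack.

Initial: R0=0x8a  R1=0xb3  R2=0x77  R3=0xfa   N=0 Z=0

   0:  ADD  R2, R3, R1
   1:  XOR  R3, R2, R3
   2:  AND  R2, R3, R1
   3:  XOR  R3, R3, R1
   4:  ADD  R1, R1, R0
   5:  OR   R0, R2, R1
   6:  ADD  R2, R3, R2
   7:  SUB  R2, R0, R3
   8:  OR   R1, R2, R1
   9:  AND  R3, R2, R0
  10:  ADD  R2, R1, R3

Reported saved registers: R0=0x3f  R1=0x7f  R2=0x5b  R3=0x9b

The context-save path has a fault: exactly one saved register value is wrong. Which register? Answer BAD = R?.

BAD = R3

after  0: R0=0x8a R1=0xb3 R2=0xad R3=0xfa  N=1 Z=0
after  1: R0=0x8a R1=0xb3 R2=0xad R3=0x57  N=0 Z=0
after  2: R0=0x8a R1=0xb3 R2=0x13 R3=0x57  N=0 Z=0
after  3: R0=0x8a R1=0xb3 R2=0x13 R3=0xe4  N=1 Z=0
after  4: R0=0x8a R1=0x3d R2=0x13 R3=0xe4  N=0 Z=0
after  5: R0=0x3f R1=0x3d R2=0x13 R3=0xe4  N=0 Z=0
after  6: R0=0x3f R1=0x3d R2=0xf7 R3=0xe4  N=1 Z=0
after  7: R0=0x3f R1=0x3d R2=0x5b R3=0xe4  N=0 Z=0
after  8: R0=0x3f R1=0x7f R2=0x5b R3=0xe4  N=0 Z=0
after  9: R0=0x3f R1=0x7f R2=0x5b R3=0x1b  N=0 Z=0
-- IRQ taken; context saved, return-PC = 10 --
mismatch: R3: reported 0x9b vs actual 0x1b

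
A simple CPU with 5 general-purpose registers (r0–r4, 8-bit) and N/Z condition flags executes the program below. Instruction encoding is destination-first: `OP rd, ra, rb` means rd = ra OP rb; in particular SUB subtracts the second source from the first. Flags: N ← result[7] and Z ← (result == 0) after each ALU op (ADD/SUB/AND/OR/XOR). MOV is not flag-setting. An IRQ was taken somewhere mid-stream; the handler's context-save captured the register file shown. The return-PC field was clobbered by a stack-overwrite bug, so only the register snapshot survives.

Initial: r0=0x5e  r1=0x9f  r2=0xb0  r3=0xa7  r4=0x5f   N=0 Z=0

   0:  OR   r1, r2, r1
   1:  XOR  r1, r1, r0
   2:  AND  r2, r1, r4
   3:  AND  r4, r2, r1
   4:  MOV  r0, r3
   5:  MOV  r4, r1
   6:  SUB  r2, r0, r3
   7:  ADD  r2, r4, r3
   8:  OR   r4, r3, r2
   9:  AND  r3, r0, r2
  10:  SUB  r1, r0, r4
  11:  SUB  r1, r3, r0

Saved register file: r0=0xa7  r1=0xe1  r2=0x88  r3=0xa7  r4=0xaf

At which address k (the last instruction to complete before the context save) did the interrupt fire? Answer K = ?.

K = 8

after  0: r0=0x5e r1=0xbf r2=0xb0 r3=0xa7 r4=0x5f  N=1 Z=0
after  1: r0=0x5e r1=0xe1 r2=0xb0 r3=0xa7 r4=0x5f  N=1 Z=0
after  2: r0=0x5e r1=0xe1 r2=0x41 r3=0xa7 r4=0x5f  N=0 Z=0
after  3: r0=0x5e r1=0xe1 r2=0x41 r3=0xa7 r4=0x41  N=0 Z=0
after  4: r0=0xa7 r1=0xe1 r2=0x41 r3=0xa7 r4=0x41  N=0 Z=0
after  5: r0=0xa7 r1=0xe1 r2=0x41 r3=0xa7 r4=0xe1  N=0 Z=0
after  6: r0=0xa7 r1=0xe1 r2=0x00 r3=0xa7 r4=0xe1  N=0 Z=1
after  7: r0=0xa7 r1=0xe1 r2=0x88 r3=0xa7 r4=0xe1  N=1 Z=0
after  8: r0=0xa7 r1=0xe1 r2=0x88 r3=0xa7 r4=0xaf  N=1 Z=0
-- IRQ taken; context saved, return-PC = 9 --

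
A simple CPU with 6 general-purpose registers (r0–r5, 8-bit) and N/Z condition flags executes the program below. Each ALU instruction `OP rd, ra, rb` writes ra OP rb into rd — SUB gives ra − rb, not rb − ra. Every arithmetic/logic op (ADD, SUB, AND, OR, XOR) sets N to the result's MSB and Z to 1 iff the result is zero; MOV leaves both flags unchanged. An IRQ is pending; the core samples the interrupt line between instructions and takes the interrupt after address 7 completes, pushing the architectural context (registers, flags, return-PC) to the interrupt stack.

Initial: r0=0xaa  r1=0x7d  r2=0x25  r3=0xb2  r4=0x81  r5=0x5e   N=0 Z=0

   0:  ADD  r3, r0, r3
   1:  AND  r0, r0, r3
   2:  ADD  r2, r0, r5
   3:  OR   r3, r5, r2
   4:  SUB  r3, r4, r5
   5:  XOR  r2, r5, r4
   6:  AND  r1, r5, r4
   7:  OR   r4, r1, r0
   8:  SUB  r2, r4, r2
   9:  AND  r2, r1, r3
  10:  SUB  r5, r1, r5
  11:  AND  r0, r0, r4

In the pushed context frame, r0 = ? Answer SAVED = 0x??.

SAVED = 0x08

after  0: r0=0xaa r1=0x7d r2=0x25 r3=0x5c r4=0x81 r5=0x5e  N=0 Z=0
after  1: r0=0x08 r1=0x7d r2=0x25 r3=0x5c r4=0x81 r5=0x5e  N=0 Z=0
after  2: r0=0x08 r1=0x7d r2=0x66 r3=0x5c r4=0x81 r5=0x5e  N=0 Z=0
after  3: r0=0x08 r1=0x7d r2=0x66 r3=0x7e r4=0x81 r5=0x5e  N=0 Z=0
after  4: r0=0x08 r1=0x7d r2=0x66 r3=0x23 r4=0x81 r5=0x5e  N=0 Z=0
after  5: r0=0x08 r1=0x7d r2=0xdf r3=0x23 r4=0x81 r5=0x5e  N=1 Z=0
after  6: r0=0x08 r1=0x00 r2=0xdf r3=0x23 r4=0x81 r5=0x5e  N=0 Z=1
after  7: r0=0x08 r1=0x00 r2=0xdf r3=0x23 r4=0x08 r5=0x5e  N=0 Z=0
-- IRQ taken; context saved, return-PC = 8 --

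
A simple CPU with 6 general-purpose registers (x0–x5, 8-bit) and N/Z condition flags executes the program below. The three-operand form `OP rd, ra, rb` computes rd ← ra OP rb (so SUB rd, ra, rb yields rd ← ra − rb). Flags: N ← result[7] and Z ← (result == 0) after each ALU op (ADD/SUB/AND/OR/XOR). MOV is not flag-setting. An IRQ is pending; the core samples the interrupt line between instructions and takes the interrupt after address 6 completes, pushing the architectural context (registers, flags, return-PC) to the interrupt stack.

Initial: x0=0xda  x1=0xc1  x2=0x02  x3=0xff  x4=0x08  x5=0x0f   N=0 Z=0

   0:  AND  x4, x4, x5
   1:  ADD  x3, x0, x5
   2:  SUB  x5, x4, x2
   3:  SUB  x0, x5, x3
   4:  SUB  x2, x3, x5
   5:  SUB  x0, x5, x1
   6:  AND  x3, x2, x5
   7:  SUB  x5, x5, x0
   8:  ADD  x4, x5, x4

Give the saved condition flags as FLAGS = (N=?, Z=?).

FLAGS = (N=0, Z=0)

after  0: x0=0xda x1=0xc1 x2=0x02 x3=0xff x4=0x08 x5=0x0f  N=0 Z=0
after  1: x0=0xda x1=0xc1 x2=0x02 x3=0xe9 x4=0x08 x5=0x0f  N=1 Z=0
after  2: x0=0xda x1=0xc1 x2=0x02 x3=0xe9 x4=0x08 x5=0x06  N=0 Z=0
after  3: x0=0x1d x1=0xc1 x2=0x02 x3=0xe9 x4=0x08 x5=0x06  N=0 Z=0
after  4: x0=0x1d x1=0xc1 x2=0xe3 x3=0xe9 x4=0x08 x5=0x06  N=1 Z=0
after  5: x0=0x45 x1=0xc1 x2=0xe3 x3=0xe9 x4=0x08 x5=0x06  N=0 Z=0
after  6: x0=0x45 x1=0xc1 x2=0xe3 x3=0x02 x4=0x08 x5=0x06  N=0 Z=0
-- IRQ taken; context saved, return-PC = 7 --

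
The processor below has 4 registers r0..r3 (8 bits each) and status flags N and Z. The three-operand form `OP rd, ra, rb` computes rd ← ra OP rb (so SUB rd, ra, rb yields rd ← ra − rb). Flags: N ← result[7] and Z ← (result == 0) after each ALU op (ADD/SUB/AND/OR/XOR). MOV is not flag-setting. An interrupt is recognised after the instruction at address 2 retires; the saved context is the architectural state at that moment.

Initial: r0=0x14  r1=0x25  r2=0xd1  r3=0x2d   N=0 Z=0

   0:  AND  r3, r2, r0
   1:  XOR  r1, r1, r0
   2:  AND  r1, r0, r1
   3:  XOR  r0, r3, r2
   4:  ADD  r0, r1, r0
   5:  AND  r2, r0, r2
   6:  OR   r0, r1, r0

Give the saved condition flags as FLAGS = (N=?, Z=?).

FLAGS = (N=0, Z=0)

after  0: r0=0x14 r1=0x25 r2=0xd1 r3=0x10  N=0 Z=0
after  1: r0=0x14 r1=0x31 r2=0xd1 r3=0x10  N=0 Z=0
after  2: r0=0x14 r1=0x10 r2=0xd1 r3=0x10  N=0 Z=0
-- IRQ taken; context saved, return-PC = 3 --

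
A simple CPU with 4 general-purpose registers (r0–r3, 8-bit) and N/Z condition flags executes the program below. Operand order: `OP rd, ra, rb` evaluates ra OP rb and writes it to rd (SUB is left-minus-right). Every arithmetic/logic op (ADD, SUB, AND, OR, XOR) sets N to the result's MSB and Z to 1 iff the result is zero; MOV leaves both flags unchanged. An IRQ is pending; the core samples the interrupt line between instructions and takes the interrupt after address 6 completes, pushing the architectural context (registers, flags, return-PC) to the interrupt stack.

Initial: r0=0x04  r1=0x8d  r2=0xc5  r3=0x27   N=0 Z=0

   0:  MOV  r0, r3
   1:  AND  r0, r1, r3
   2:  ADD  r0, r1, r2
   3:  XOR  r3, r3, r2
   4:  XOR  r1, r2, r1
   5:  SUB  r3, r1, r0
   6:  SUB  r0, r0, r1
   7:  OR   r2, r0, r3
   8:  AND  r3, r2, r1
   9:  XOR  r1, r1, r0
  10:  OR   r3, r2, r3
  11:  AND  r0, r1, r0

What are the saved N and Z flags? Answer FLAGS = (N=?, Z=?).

after  0: r0=0x27 r1=0x8d r2=0xc5 r3=0x27  N=0 Z=0
after  1: r0=0x05 r1=0x8d r2=0xc5 r3=0x27  N=0 Z=0
after  2: r0=0x52 r1=0x8d r2=0xc5 r3=0x27  N=0 Z=0
after  3: r0=0x52 r1=0x8d r2=0xc5 r3=0xe2  N=1 Z=0
after  4: r0=0x52 r1=0x48 r2=0xc5 r3=0xe2  N=0 Z=0
after  5: r0=0x52 r1=0x48 r2=0xc5 r3=0xf6  N=1 Z=0
after  6: r0=0x0a r1=0x48 r2=0xc5 r3=0xf6  N=0 Z=0
-- IRQ taken; context saved, return-PC = 7 --

FLAGS = (N=0, Z=0)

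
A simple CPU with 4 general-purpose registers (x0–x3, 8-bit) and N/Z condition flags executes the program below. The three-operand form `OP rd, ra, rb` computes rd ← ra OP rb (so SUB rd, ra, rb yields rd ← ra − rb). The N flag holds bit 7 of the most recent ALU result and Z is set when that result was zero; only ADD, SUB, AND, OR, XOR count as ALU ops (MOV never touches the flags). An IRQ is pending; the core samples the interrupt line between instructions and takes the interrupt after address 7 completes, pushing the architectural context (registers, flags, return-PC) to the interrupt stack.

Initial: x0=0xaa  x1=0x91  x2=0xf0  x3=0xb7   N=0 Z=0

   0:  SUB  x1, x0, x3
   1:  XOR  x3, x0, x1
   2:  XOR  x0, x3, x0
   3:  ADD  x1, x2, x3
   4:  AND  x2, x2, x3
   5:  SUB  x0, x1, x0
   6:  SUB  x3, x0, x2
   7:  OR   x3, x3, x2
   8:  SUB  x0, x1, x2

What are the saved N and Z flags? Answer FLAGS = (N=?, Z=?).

after  0: x0=0xaa x1=0xf3 x2=0xf0 x3=0xb7  N=1 Z=0
after  1: x0=0xaa x1=0xf3 x2=0xf0 x3=0x59  N=0 Z=0
after  2: x0=0xf3 x1=0xf3 x2=0xf0 x3=0x59  N=1 Z=0
after  3: x0=0xf3 x1=0x49 x2=0xf0 x3=0x59  N=0 Z=0
after  4: x0=0xf3 x1=0x49 x2=0x50 x3=0x59  N=0 Z=0
after  5: x0=0x56 x1=0x49 x2=0x50 x3=0x59  N=0 Z=0
after  6: x0=0x56 x1=0x49 x2=0x50 x3=0x06  N=0 Z=0
after  7: x0=0x56 x1=0x49 x2=0x50 x3=0x56  N=0 Z=0
-- IRQ taken; context saved, return-PC = 8 --

FLAGS = (N=0, Z=0)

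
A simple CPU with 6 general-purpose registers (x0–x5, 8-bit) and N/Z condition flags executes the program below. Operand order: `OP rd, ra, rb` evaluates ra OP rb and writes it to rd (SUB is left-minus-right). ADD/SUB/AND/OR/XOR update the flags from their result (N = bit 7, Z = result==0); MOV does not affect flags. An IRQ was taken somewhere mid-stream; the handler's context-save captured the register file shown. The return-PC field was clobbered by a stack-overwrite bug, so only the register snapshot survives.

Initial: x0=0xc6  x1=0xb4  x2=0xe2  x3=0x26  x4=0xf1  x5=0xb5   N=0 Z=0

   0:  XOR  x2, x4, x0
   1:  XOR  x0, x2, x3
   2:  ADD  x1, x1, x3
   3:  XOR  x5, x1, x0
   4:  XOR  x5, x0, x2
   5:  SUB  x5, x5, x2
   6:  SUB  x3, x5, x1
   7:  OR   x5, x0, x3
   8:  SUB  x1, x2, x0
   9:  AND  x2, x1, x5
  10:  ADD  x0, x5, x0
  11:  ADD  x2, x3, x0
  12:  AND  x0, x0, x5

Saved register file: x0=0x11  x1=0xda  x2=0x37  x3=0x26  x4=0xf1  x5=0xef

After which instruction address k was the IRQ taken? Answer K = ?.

K = 5

after  0: x0=0xc6 x1=0xb4 x2=0x37 x3=0x26 x4=0xf1 x5=0xb5  N=0 Z=0
after  1: x0=0x11 x1=0xb4 x2=0x37 x3=0x26 x4=0xf1 x5=0xb5  N=0 Z=0
after  2: x0=0x11 x1=0xda x2=0x37 x3=0x26 x4=0xf1 x5=0xb5  N=1 Z=0
after  3: x0=0x11 x1=0xda x2=0x37 x3=0x26 x4=0xf1 x5=0xcb  N=1 Z=0
after  4: x0=0x11 x1=0xda x2=0x37 x3=0x26 x4=0xf1 x5=0x26  N=0 Z=0
after  5: x0=0x11 x1=0xda x2=0x37 x3=0x26 x4=0xf1 x5=0xef  N=1 Z=0
-- IRQ taken; context saved, return-PC = 6 --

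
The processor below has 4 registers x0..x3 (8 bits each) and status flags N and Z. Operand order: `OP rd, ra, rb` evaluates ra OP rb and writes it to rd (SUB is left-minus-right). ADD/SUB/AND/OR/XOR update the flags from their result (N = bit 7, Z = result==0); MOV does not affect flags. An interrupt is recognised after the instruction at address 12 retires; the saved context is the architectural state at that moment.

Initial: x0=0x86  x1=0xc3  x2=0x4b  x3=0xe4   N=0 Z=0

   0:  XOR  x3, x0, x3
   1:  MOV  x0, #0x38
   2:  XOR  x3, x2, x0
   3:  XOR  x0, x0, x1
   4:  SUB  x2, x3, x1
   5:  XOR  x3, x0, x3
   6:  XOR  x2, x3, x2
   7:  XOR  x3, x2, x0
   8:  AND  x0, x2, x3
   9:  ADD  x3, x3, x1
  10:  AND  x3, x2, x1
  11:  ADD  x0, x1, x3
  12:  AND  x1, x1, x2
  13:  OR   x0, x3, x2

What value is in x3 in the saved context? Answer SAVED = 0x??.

after  0: x0=0x86 x1=0xc3 x2=0x4b x3=0x62  N=0 Z=0
after  1: x0=0x38 x1=0xc3 x2=0x4b x3=0x62  N=0 Z=0
after  2: x0=0x38 x1=0xc3 x2=0x4b x3=0x73  N=0 Z=0
after  3: x0=0xfb x1=0xc3 x2=0x4b x3=0x73  N=1 Z=0
after  4: x0=0xfb x1=0xc3 x2=0xb0 x3=0x73  N=1 Z=0
after  5: x0=0xfb x1=0xc3 x2=0xb0 x3=0x88  N=1 Z=0
after  6: x0=0xfb x1=0xc3 x2=0x38 x3=0x88  N=0 Z=0
after  7: x0=0xfb x1=0xc3 x2=0x38 x3=0xc3  N=1 Z=0
after  8: x0=0x00 x1=0xc3 x2=0x38 x3=0xc3  N=0 Z=1
after  9: x0=0x00 x1=0xc3 x2=0x38 x3=0x86  N=1 Z=0
after 10: x0=0x00 x1=0xc3 x2=0x38 x3=0x00  N=0 Z=1
after 11: x0=0xc3 x1=0xc3 x2=0x38 x3=0x00  N=1 Z=0
after 12: x0=0xc3 x1=0x00 x2=0x38 x3=0x00  N=0 Z=1
-- IRQ taken; context saved, return-PC = 13 --

SAVED = 0x00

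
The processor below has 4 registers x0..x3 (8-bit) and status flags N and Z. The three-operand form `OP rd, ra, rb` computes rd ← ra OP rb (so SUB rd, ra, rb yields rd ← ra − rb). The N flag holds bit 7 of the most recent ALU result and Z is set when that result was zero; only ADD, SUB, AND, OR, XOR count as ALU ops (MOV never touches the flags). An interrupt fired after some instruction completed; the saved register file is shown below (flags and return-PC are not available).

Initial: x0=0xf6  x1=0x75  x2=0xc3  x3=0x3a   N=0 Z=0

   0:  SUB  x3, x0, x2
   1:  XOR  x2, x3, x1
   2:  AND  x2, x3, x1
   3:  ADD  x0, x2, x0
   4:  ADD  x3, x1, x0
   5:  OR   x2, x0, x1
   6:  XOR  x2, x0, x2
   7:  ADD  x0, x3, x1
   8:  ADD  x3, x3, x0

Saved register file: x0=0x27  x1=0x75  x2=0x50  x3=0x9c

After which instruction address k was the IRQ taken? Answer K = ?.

after  0: x0=0xf6 x1=0x75 x2=0xc3 x3=0x33  N=0 Z=0
after  1: x0=0xf6 x1=0x75 x2=0x46 x3=0x33  N=0 Z=0
after  2: x0=0xf6 x1=0x75 x2=0x31 x3=0x33  N=0 Z=0
after  3: x0=0x27 x1=0x75 x2=0x31 x3=0x33  N=0 Z=0
after  4: x0=0x27 x1=0x75 x2=0x31 x3=0x9c  N=1 Z=0
after  5: x0=0x27 x1=0x75 x2=0x77 x3=0x9c  N=0 Z=0
after  6: x0=0x27 x1=0x75 x2=0x50 x3=0x9c  N=0 Z=0
-- IRQ taken; context saved, return-PC = 7 --

K = 6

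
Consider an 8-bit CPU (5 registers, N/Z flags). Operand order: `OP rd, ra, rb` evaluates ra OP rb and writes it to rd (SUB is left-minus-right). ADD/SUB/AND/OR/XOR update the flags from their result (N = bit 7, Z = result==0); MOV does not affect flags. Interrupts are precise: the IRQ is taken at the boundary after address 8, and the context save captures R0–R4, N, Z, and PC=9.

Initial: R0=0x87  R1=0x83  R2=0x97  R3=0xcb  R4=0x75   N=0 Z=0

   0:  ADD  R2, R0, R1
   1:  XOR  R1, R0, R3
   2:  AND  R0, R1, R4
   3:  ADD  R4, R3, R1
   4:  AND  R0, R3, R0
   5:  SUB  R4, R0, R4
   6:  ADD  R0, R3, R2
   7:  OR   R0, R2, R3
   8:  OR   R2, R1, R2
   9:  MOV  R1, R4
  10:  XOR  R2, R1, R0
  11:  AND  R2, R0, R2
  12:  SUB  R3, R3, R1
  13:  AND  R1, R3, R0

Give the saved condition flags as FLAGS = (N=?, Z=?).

FLAGS = (N=0, Z=0)

after  0: R0=0x87 R1=0x83 R2=0x0a R3=0xcb R4=0x75  N=0 Z=0
after  1: R0=0x87 R1=0x4c R2=0x0a R3=0xcb R4=0x75  N=0 Z=0
after  2: R0=0x44 R1=0x4c R2=0x0a R3=0xcb R4=0x75  N=0 Z=0
after  3: R0=0x44 R1=0x4c R2=0x0a R3=0xcb R4=0x17  N=0 Z=0
after  4: R0=0x40 R1=0x4c R2=0x0a R3=0xcb R4=0x17  N=0 Z=0
after  5: R0=0x40 R1=0x4c R2=0x0a R3=0xcb R4=0x29  N=0 Z=0
after  6: R0=0xd5 R1=0x4c R2=0x0a R3=0xcb R4=0x29  N=1 Z=0
after  7: R0=0xcb R1=0x4c R2=0x0a R3=0xcb R4=0x29  N=1 Z=0
after  8: R0=0xcb R1=0x4c R2=0x4e R3=0xcb R4=0x29  N=0 Z=0
-- IRQ taken; context saved, return-PC = 9 --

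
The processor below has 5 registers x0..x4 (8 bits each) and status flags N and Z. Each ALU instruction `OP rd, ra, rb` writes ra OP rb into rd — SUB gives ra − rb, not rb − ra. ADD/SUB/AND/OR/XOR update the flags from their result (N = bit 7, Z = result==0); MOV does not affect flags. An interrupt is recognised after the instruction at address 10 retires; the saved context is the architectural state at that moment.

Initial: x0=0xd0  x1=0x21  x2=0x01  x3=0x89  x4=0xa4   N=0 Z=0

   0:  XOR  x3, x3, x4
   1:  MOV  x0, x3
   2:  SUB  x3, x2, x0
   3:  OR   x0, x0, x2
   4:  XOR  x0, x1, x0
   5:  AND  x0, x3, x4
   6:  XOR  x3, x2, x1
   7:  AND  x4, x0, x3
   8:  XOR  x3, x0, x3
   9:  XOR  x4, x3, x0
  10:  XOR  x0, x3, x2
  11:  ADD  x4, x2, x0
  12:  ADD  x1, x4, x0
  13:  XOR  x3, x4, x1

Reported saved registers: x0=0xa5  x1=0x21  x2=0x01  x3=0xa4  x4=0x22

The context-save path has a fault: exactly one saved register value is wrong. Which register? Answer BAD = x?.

BAD = x4

after  0: x0=0xd0 x1=0x21 x2=0x01 x3=0x2d x4=0xa4  N=0 Z=0
after  1: x0=0x2d x1=0x21 x2=0x01 x3=0x2d x4=0xa4  N=0 Z=0
after  2: x0=0x2d x1=0x21 x2=0x01 x3=0xd4 x4=0xa4  N=1 Z=0
after  3: x0=0x2d x1=0x21 x2=0x01 x3=0xd4 x4=0xa4  N=0 Z=0
after  4: x0=0x0c x1=0x21 x2=0x01 x3=0xd4 x4=0xa4  N=0 Z=0
after  5: x0=0x84 x1=0x21 x2=0x01 x3=0xd4 x4=0xa4  N=1 Z=0
after  6: x0=0x84 x1=0x21 x2=0x01 x3=0x20 x4=0xa4  N=0 Z=0
after  7: x0=0x84 x1=0x21 x2=0x01 x3=0x20 x4=0x00  N=0 Z=1
after  8: x0=0x84 x1=0x21 x2=0x01 x3=0xa4 x4=0x00  N=1 Z=0
after  9: x0=0x84 x1=0x21 x2=0x01 x3=0xa4 x4=0x20  N=0 Z=0
after 10: x0=0xa5 x1=0x21 x2=0x01 x3=0xa4 x4=0x20  N=1 Z=0
-- IRQ taken; context saved, return-PC = 11 --
mismatch: x4: reported 0x22 vs actual 0x20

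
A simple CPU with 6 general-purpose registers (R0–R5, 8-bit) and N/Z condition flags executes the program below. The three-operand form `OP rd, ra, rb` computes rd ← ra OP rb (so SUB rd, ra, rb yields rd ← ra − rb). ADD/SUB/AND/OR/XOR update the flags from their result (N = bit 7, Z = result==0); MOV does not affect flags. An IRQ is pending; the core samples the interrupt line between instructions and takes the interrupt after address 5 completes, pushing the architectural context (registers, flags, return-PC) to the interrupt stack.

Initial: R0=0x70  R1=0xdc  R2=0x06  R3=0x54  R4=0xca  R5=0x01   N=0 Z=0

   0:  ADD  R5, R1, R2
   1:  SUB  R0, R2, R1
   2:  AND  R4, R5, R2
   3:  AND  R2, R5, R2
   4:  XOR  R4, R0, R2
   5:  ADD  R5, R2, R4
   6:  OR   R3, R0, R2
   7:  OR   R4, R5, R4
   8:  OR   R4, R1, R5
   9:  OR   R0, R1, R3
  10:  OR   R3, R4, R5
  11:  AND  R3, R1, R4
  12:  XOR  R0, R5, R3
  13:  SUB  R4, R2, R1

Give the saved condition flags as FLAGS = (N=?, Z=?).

FLAGS = (N=0, Z=0)

after  0: R0=0x70 R1=0xdc R2=0x06 R3=0x54 R4=0xca R5=0xe2  N=1 Z=0
after  1: R0=0x2a R1=0xdc R2=0x06 R3=0x54 R4=0xca R5=0xe2  N=0 Z=0
after  2: R0=0x2a R1=0xdc R2=0x06 R3=0x54 R4=0x02 R5=0xe2  N=0 Z=0
after  3: R0=0x2a R1=0xdc R2=0x02 R3=0x54 R4=0x02 R5=0xe2  N=0 Z=0
after  4: R0=0x2a R1=0xdc R2=0x02 R3=0x54 R4=0x28 R5=0xe2  N=0 Z=0
after  5: R0=0x2a R1=0xdc R2=0x02 R3=0x54 R4=0x28 R5=0x2a  N=0 Z=0
-- IRQ taken; context saved, return-PC = 6 --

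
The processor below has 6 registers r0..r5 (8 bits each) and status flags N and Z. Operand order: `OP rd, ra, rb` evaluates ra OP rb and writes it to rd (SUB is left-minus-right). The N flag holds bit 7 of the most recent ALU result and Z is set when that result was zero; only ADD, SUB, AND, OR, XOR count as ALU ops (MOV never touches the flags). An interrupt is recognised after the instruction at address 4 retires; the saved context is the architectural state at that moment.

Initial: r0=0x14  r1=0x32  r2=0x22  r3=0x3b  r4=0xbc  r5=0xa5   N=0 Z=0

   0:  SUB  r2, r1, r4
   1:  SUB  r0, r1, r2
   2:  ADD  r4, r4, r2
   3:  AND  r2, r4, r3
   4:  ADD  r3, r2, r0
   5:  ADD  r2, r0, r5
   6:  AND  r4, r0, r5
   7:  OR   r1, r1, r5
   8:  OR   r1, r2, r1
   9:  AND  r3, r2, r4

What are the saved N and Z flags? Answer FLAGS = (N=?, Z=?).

FLAGS = (N=1, Z=0)

after  0: r0=0x14 r1=0x32 r2=0x76 r3=0x3b r4=0xbc r5=0xa5  N=0 Z=0
after  1: r0=0xbc r1=0x32 r2=0x76 r3=0x3b r4=0xbc r5=0xa5  N=1 Z=0
after  2: r0=0xbc r1=0x32 r2=0x76 r3=0x3b r4=0x32 r5=0xa5  N=0 Z=0
after  3: r0=0xbc r1=0x32 r2=0x32 r3=0x3b r4=0x32 r5=0xa5  N=0 Z=0
after  4: r0=0xbc r1=0x32 r2=0x32 r3=0xee r4=0x32 r5=0xa5  N=1 Z=0
-- IRQ taken; context saved, return-PC = 5 --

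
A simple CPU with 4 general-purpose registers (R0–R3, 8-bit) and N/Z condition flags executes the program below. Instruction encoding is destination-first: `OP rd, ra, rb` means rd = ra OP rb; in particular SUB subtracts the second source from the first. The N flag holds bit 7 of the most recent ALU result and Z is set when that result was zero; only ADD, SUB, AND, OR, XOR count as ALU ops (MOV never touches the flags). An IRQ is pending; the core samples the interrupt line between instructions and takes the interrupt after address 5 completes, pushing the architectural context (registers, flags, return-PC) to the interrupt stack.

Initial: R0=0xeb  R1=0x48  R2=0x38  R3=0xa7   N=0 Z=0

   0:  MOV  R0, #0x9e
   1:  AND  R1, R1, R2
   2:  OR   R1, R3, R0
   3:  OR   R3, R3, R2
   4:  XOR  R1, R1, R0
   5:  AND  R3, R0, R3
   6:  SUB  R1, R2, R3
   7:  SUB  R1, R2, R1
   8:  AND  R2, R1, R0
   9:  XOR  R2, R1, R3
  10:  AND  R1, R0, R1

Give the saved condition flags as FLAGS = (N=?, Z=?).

FLAGS = (N=1, Z=0)

after  0: R0=0x9e R1=0x48 R2=0x38 R3=0xa7  N=0 Z=0
after  1: R0=0x9e R1=0x08 R2=0x38 R3=0xa7  N=0 Z=0
after  2: R0=0x9e R1=0xbf R2=0x38 R3=0xa7  N=1 Z=0
after  3: R0=0x9e R1=0xbf R2=0x38 R3=0xbf  N=1 Z=0
after  4: R0=0x9e R1=0x21 R2=0x38 R3=0xbf  N=0 Z=0
after  5: R0=0x9e R1=0x21 R2=0x38 R3=0x9e  N=1 Z=0
-- IRQ taken; context saved, return-PC = 6 --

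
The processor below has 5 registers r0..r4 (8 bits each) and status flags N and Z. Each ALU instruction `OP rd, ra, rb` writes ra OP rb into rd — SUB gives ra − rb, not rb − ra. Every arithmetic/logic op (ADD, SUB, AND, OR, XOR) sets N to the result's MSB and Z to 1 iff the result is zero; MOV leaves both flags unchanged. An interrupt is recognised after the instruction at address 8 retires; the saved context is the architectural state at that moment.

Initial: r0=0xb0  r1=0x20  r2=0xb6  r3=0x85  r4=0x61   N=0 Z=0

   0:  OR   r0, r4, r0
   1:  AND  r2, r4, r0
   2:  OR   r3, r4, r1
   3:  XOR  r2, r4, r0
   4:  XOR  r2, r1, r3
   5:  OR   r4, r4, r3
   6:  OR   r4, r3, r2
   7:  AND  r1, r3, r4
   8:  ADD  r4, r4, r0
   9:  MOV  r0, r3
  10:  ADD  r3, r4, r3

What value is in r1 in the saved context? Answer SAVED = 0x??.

SAVED = 0x61

after  0: r0=0xf1 r1=0x20 r2=0xb6 r3=0x85 r4=0x61  N=1 Z=0
after  1: r0=0xf1 r1=0x20 r2=0x61 r3=0x85 r4=0x61  N=0 Z=0
after  2: r0=0xf1 r1=0x20 r2=0x61 r3=0x61 r4=0x61  N=0 Z=0
after  3: r0=0xf1 r1=0x20 r2=0x90 r3=0x61 r4=0x61  N=1 Z=0
after  4: r0=0xf1 r1=0x20 r2=0x41 r3=0x61 r4=0x61  N=0 Z=0
after  5: r0=0xf1 r1=0x20 r2=0x41 r3=0x61 r4=0x61  N=0 Z=0
after  6: r0=0xf1 r1=0x20 r2=0x41 r3=0x61 r4=0x61  N=0 Z=0
after  7: r0=0xf1 r1=0x61 r2=0x41 r3=0x61 r4=0x61  N=0 Z=0
after  8: r0=0xf1 r1=0x61 r2=0x41 r3=0x61 r4=0x52  N=0 Z=0
-- IRQ taken; context saved, return-PC = 9 --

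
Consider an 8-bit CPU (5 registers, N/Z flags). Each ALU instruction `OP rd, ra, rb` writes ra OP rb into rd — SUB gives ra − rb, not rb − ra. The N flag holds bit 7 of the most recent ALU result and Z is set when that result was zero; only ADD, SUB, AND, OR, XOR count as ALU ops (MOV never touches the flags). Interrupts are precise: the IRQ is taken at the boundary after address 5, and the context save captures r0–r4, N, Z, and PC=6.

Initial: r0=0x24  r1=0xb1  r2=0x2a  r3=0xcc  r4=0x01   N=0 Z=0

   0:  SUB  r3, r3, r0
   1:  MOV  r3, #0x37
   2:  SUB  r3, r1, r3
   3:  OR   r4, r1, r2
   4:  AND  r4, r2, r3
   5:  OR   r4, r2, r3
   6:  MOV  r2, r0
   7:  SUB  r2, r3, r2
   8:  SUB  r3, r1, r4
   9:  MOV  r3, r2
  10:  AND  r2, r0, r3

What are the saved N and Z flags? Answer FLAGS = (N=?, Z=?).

after  0: r0=0x24 r1=0xb1 r2=0x2a r3=0xa8 r4=0x01  N=1 Z=0
after  1: r0=0x24 r1=0xb1 r2=0x2a r3=0x37 r4=0x01  N=1 Z=0
after  2: r0=0x24 r1=0xb1 r2=0x2a r3=0x7a r4=0x01  N=0 Z=0
after  3: r0=0x24 r1=0xb1 r2=0x2a r3=0x7a r4=0xbb  N=1 Z=0
after  4: r0=0x24 r1=0xb1 r2=0x2a r3=0x7a r4=0x2a  N=0 Z=0
after  5: r0=0x24 r1=0xb1 r2=0x2a r3=0x7a r4=0x7a  N=0 Z=0
-- IRQ taken; context saved, return-PC = 6 --

FLAGS = (N=0, Z=0)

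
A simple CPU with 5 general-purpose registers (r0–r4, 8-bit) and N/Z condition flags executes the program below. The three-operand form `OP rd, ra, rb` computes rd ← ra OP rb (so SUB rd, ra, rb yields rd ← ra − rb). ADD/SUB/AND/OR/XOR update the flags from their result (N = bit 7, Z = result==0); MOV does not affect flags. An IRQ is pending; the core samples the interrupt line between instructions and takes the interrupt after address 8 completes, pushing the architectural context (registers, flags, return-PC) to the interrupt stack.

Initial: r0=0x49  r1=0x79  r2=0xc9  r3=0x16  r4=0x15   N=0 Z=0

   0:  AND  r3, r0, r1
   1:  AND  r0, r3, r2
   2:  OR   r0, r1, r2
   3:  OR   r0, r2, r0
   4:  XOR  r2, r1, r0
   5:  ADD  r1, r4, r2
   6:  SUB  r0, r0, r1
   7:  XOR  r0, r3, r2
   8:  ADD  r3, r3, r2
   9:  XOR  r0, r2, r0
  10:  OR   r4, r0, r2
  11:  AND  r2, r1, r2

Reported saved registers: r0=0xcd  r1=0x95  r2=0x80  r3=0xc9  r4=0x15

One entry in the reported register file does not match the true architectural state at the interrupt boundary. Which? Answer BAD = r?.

after  0: r0=0x49 r1=0x79 r2=0xc9 r3=0x49 r4=0x15  N=0 Z=0
after  1: r0=0x49 r1=0x79 r2=0xc9 r3=0x49 r4=0x15  N=0 Z=0
after  2: r0=0xf9 r1=0x79 r2=0xc9 r3=0x49 r4=0x15  N=1 Z=0
after  3: r0=0xf9 r1=0x79 r2=0xc9 r3=0x49 r4=0x15  N=1 Z=0
after  4: r0=0xf9 r1=0x79 r2=0x80 r3=0x49 r4=0x15  N=1 Z=0
after  5: r0=0xf9 r1=0x95 r2=0x80 r3=0x49 r4=0x15  N=1 Z=0
after  6: r0=0x64 r1=0x95 r2=0x80 r3=0x49 r4=0x15  N=0 Z=0
after  7: r0=0xc9 r1=0x95 r2=0x80 r3=0x49 r4=0x15  N=1 Z=0
after  8: r0=0xc9 r1=0x95 r2=0x80 r3=0xc9 r4=0x15  N=1 Z=0
-- IRQ taken; context saved, return-PC = 9 --
mismatch: r0: reported 0xcd vs actual 0xc9

BAD = r0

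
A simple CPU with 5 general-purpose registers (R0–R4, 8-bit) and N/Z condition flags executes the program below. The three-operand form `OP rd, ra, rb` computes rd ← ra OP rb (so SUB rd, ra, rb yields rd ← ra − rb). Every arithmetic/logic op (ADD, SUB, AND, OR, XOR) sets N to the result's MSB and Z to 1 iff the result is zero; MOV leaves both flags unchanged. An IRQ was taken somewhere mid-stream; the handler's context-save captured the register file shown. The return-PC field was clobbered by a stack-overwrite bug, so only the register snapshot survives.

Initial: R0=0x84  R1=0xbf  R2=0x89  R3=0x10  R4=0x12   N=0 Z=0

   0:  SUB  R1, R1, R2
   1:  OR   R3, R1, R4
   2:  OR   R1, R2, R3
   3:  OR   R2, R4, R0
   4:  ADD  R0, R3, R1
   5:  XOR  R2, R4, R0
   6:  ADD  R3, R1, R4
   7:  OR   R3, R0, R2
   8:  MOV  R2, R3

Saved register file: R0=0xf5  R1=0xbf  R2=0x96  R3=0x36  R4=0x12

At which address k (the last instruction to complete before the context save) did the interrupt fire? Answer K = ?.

K = 4

after  0: R0=0x84 R1=0x36 R2=0x89 R3=0x10 R4=0x12  N=0 Z=0
after  1: R0=0x84 R1=0x36 R2=0x89 R3=0x36 R4=0x12  N=0 Z=0
after  2: R0=0x84 R1=0xbf R2=0x89 R3=0x36 R4=0x12  N=1 Z=0
after  3: R0=0x84 R1=0xbf R2=0x96 R3=0x36 R4=0x12  N=1 Z=0
after  4: R0=0xf5 R1=0xbf R2=0x96 R3=0x36 R4=0x12  N=1 Z=0
-- IRQ taken; context saved, return-PC = 5 --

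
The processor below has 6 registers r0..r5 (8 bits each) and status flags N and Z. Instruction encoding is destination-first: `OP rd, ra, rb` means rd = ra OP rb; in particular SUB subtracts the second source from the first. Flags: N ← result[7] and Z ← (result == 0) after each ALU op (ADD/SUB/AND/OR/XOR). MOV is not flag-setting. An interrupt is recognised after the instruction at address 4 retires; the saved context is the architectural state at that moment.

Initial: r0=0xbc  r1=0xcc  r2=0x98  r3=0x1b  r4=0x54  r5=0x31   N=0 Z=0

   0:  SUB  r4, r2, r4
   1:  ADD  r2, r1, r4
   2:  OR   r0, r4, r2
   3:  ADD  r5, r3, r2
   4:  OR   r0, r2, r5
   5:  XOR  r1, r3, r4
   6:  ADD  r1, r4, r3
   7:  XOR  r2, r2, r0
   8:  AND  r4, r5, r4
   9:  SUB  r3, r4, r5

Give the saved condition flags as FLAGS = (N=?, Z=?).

FLAGS = (N=0, Z=0)

after  0: r0=0xbc r1=0xcc r2=0x98 r3=0x1b r4=0x44 r5=0x31  N=0 Z=0
after  1: r0=0xbc r1=0xcc r2=0x10 r3=0x1b r4=0x44 r5=0x31  N=0 Z=0
after  2: r0=0x54 r1=0xcc r2=0x10 r3=0x1b r4=0x44 r5=0x31  N=0 Z=0
after  3: r0=0x54 r1=0xcc r2=0x10 r3=0x1b r4=0x44 r5=0x2b  N=0 Z=0
after  4: r0=0x3b r1=0xcc r2=0x10 r3=0x1b r4=0x44 r5=0x2b  N=0 Z=0
-- IRQ taken; context saved, return-PC = 5 --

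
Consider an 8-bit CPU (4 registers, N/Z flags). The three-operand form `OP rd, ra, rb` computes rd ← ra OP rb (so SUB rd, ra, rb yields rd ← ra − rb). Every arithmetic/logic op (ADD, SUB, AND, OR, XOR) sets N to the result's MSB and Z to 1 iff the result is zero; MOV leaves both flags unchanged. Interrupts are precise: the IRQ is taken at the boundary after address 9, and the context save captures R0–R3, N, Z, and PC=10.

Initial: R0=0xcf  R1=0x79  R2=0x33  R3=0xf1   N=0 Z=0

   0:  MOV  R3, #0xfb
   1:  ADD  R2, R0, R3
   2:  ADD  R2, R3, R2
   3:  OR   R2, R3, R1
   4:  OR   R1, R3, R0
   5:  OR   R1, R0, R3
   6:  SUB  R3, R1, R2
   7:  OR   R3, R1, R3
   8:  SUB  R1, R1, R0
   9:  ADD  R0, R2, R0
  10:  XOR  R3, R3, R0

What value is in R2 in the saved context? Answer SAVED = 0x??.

after  0: R0=0xcf R1=0x79 R2=0x33 R3=0xfb  N=0 Z=0
after  1: R0=0xcf R1=0x79 R2=0xca R3=0xfb  N=1 Z=0
after  2: R0=0xcf R1=0x79 R2=0xc5 R3=0xfb  N=1 Z=0
after  3: R0=0xcf R1=0x79 R2=0xfb R3=0xfb  N=1 Z=0
after  4: R0=0xcf R1=0xff R2=0xfb R3=0xfb  N=1 Z=0
after  5: R0=0xcf R1=0xff R2=0xfb R3=0xfb  N=1 Z=0
after  6: R0=0xcf R1=0xff R2=0xfb R3=0x04  N=0 Z=0
after  7: R0=0xcf R1=0xff R2=0xfb R3=0xff  N=1 Z=0
after  8: R0=0xcf R1=0x30 R2=0xfb R3=0xff  N=0 Z=0
after  9: R0=0xca R1=0x30 R2=0xfb R3=0xff  N=1 Z=0
-- IRQ taken; context saved, return-PC = 10 --

SAVED = 0xfb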